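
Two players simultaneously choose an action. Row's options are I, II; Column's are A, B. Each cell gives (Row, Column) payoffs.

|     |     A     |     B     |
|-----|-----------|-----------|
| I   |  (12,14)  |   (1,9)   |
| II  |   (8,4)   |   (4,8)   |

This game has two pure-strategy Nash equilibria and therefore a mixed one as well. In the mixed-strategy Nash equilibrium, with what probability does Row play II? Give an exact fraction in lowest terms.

5/9

Row's mix p on I must make Column indifferent between A and B.
Column's payoff from A: 14p + 4(1−p). From B: 9p + 8(1−p).
Set equal: 5p = 4(1−p) → p = 4/9.
Probability on II is 1 − 4/9 = 5/9.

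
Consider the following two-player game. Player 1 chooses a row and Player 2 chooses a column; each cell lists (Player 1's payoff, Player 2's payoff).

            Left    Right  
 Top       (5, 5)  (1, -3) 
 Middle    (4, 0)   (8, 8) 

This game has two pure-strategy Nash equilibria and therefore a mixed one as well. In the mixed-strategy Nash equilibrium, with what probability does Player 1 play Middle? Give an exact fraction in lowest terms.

Player 1's mix p on Top must make Player 2 indifferent between Left and Right.
Player 2's payoff from Left: 5p + 0(1−p). From Right: (-3)p + 8(1−p).
Set equal: 8p = 8(1−p) → p = 8/16 = 1/2.
Probability on Middle is 1 − 1/2 = 1/2.

1/2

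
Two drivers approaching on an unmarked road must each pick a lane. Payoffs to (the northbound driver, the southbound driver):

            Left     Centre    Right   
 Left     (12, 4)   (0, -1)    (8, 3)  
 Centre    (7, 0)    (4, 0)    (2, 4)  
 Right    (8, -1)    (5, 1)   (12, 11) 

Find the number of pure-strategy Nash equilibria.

2

Both Left: the northbound driver gets 12 (best alternative 8); the southbound driver gets 4 (best alternative 3). Neither deviates — NE.
Both Right: the northbound driver gets 12 (best alternative 8); the southbound driver gets 11 (best alternative 1). Neither deviates — NE.
Both Centre is not a NE: the northbound driver would switch to Right (5 > 4).
No other cell survives both best-response checks, so there are 2 pure NE.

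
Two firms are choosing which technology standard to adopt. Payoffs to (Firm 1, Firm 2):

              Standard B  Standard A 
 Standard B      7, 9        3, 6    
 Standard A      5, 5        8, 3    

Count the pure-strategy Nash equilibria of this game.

Both Standard B: Firm 1 gets 7 (best alternative 5); Firm 2 gets 9 (best alternative 6). Neither deviates — NE.
Both Standard A is not a NE: Firm 2 would switch to Standard B (5 > 3).
No other cell survives both best-response checks, so there is 1 pure NE.

1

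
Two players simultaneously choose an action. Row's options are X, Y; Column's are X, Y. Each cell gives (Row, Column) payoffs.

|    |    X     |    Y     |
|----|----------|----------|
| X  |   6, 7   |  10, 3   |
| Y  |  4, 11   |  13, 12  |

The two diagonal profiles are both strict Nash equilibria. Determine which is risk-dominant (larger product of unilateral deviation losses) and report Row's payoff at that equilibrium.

6

At both X: Row loses 6 − 4 = 2 by deviating; Column loses 7 − 3 = 4. Product = 2·4 = 8.
At both Y: Row loses 13 − 10 = 3 by deviating; Column loses 12 − 11 = 1. Product = 3·1 = 3.
8 > 3, so both X is risk-dominant. Row's payoff there is 6.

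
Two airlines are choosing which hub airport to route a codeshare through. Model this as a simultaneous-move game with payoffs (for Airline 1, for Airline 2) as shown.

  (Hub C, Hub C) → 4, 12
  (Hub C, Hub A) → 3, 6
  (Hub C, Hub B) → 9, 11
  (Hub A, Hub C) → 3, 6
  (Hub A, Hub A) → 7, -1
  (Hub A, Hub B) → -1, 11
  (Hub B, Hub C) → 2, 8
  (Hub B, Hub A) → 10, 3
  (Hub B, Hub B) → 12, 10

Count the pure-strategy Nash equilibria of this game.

2

Both Hub C: Airline 1 gets 4 (best alternative 3); Airline 2 gets 12 (best alternative 11). Neither deviates — NE.
Both Hub B: Airline 1 gets 12 (best alternative 9); Airline 2 gets 10 (best alternative 8). Neither deviates — NE.
Both Hub A is not a NE: Airline 1 would switch to Hub B (10 > 7).
No other cell survives both best-response checks, so there are 2 pure NE.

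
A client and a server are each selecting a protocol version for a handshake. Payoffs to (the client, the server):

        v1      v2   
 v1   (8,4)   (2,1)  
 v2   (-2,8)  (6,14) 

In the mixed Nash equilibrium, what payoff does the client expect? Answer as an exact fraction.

The server mixes with probability q on v1, chosen so the client is indifferent: 8q + 2(1−q) = (-2)q + 6(1−q) gives q = 2/7.
The client's expected payoff (from either row, since indifferent) is 8·2/7 + 2·5/7 = 26/7.

26/7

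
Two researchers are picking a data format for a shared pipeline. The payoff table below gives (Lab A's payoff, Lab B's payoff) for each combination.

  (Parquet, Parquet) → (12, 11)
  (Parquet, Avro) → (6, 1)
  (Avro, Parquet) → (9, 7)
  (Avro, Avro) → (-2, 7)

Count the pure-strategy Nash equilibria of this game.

1

Both Parquet: Lab A gets 12 (best alternative 9); Lab B gets 11 (best alternative 1). Neither deviates — NE.
Both Avro is not a NE: Lab A would switch to Parquet (6 > -2).
No other cell survives both best-response checks, so there is 1 pure NE.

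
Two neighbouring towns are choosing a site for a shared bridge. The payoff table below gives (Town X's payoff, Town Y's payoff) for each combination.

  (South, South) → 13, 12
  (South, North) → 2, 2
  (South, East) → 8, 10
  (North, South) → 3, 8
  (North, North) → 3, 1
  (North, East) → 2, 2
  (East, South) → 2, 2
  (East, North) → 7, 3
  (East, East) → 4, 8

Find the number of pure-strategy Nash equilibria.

Both South: Town X gets 13 (best alternative 3); Town Y gets 12 (best alternative 10). Neither deviates — NE.
Both East is not a NE: Town X would switch to South (8 > 4).
No other cell survives both best-response checks, so there is 1 pure NE.

1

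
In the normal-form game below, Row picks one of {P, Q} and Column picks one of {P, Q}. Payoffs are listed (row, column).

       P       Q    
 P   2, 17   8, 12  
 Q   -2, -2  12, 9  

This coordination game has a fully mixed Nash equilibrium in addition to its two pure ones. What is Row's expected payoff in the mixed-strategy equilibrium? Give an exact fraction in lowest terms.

Column mixes with probability q on P, chosen so Row is indifferent: 2q + 8(1−q) = (-2)q + 12(1−q) gives q = 1/2.
Row's expected payoff (from either row, since indifferent) is 2·1/2 + 8·1/2 = 5.

5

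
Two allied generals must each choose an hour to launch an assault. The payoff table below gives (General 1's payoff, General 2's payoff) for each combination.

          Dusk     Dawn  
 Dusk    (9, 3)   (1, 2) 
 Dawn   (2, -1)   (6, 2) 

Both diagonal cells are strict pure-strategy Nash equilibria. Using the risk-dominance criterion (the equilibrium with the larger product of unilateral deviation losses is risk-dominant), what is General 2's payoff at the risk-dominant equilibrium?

2

At both Dusk: General 1 loses 9 − 2 = 7 by deviating; General 2 loses 3 − 2 = 1. Product = 7·1 = 7.
At both Dawn: General 1 loses 6 − 1 = 5 by deviating; General 2 loses 2 − (-1) = 3. Product = 5·3 = 15.
15 > 7, so both Dawn is risk-dominant. General 2's payoff there is 2.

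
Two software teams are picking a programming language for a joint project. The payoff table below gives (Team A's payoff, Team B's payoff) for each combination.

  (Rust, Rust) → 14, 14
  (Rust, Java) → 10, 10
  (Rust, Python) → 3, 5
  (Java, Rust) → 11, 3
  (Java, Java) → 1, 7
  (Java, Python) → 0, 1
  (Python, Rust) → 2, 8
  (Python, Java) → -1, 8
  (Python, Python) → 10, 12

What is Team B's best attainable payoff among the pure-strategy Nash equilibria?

Both Rust is a pure NE (Team A: 14 ≥ 11; Team B: 14 ≥ 10). Team B gets 14.
Both Python is a pure NE (Team A: 10 ≥ 3; Team B: 12 ≥ 8). Team B gets 12.
Every other cell has a profitable deviation for at least one player. Highest of {14, 12} is 14.

14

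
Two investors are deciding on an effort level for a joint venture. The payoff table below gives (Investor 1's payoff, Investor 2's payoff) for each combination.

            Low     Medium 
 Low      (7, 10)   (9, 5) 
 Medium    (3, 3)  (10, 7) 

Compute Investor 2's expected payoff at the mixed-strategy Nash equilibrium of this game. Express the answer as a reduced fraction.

Investor 1 mixes with probability p on Low, chosen so Investor 2 is indifferent: 10p + 3(1−p) = 5p + 7(1−p) gives p = 4/9.
Investor 2's expected payoff is 10·4/9 + 3·5/9 = 55/9.

55/9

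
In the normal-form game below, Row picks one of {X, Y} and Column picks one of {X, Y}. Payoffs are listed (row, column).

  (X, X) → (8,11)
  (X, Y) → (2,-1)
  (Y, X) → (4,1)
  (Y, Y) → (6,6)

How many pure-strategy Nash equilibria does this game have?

Both X: Row gets 8 (best alternative 4); Column gets 11 (best alternative -1). Neither deviates — NE.
Both Y: Row gets 6 (best alternative 2); Column gets 6 (best alternative 1). Neither deviates — NE.
(X, Y) is not a NE: Row would switch to Y (6 > 2).
No other cell survives both best-response checks, so there are 2 pure NE.

2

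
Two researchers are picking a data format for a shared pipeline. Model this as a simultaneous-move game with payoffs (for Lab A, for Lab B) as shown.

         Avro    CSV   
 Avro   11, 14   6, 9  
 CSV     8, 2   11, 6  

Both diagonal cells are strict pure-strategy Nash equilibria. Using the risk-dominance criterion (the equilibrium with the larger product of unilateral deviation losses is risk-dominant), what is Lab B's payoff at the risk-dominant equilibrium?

At both Avro: Lab A loses 11 − 8 = 3 by deviating; Lab B loses 14 − 9 = 5. Product = 3·5 = 15.
At both CSV: Lab A loses 11 − 6 = 5 by deviating; Lab B loses 6 − 2 = 4. Product = 5·4 = 20.
20 > 15, so both CSV is risk-dominant. Lab B's payoff there is 6.

6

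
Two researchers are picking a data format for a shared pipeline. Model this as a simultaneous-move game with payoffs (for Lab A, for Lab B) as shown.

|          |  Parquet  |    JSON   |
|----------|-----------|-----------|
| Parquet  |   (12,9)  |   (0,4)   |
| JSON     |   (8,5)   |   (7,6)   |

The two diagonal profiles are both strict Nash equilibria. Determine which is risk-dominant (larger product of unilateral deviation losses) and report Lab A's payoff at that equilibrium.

12

At both Parquet: Lab A loses 12 − 8 = 4 by deviating; Lab B loses 9 − 4 = 5. Product = 4·5 = 20.
At both JSON: Lab A loses 7 − 0 = 7 by deviating; Lab B loses 6 − 5 = 1. Product = 7·1 = 7.
20 > 7, so both Parquet is risk-dominant. Lab A's payoff there is 12.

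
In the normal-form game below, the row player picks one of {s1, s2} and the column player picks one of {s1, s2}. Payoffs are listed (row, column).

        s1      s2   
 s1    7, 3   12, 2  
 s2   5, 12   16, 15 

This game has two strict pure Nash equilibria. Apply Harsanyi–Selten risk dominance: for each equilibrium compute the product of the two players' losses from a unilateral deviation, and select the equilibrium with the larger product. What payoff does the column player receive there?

15

At both s1: the row player loses 7 − 5 = 2 by deviating; the column player loses 3 − 2 = 1. Product = 2·1 = 2.
At both s2: the row player loses 16 − 12 = 4 by deviating; the column player loses 15 − 12 = 3. Product = 4·3 = 12.
12 > 2, so both s2 is risk-dominant. The column player's payoff there is 15.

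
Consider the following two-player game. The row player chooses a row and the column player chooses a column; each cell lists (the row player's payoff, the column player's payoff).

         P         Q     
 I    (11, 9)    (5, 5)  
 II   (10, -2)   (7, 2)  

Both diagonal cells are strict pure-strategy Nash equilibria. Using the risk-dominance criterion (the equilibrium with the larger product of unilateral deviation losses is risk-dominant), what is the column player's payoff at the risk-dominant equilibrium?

At (I, P): the row player loses 11 − 10 = 1 by deviating; the column player loses 9 − 5 = 4. Product = 1·4 = 4.
At (II, Q): the row player loses 7 − 5 = 2 by deviating; the column player loses 2 − (-2) = 4. Product = 2·4 = 8.
8 > 4, so (II, Q) is risk-dominant. The column player's payoff there is 2.

2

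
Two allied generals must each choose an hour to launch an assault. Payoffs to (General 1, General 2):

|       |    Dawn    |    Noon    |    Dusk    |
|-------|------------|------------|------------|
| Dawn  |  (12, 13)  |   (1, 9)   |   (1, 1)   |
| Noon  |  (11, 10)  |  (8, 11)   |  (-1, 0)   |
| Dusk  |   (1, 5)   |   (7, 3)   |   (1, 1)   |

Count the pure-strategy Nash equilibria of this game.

2

Both Dawn: General 1 gets 12 (best alternative 11); General 2 gets 13 (best alternative 9). Neither deviates — NE.
Both Noon: General 1 gets 8 (best alternative 7); General 2 gets 11 (best alternative 10). Neither deviates — NE.
Both Dusk is not a NE: General 2 would switch to Dawn (5 > 1).
No other cell survives both best-response checks, so there are 2 pure NE.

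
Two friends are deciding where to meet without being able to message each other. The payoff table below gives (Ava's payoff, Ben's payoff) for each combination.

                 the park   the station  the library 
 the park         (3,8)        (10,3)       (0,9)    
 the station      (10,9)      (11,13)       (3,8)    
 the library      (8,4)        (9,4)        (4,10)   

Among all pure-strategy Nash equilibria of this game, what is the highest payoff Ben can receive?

13

Both the station is a pure NE (Ava: 11 ≥ 10; Ben: 13 ≥ 9). Ben gets 13.
Both the library is a pure NE (Ava: 4 ≥ 3; Ben: 10 ≥ 4). Ben gets 10.
Every other cell has a profitable deviation for at least one player. Highest of {13, 10} is 13.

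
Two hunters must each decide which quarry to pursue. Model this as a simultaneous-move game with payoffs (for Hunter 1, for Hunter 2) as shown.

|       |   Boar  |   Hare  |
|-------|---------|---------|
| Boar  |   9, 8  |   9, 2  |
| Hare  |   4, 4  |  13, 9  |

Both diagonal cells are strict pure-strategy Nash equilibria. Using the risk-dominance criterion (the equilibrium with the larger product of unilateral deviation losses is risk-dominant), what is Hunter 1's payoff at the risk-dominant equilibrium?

9

At both Boar: Hunter 1 loses 9 − 4 = 5 by deviating; Hunter 2 loses 8 − 2 = 6. Product = 5·6 = 30.
At both Hare: Hunter 1 loses 13 − 9 = 4 by deviating; Hunter 2 loses 9 − 4 = 5. Product = 4·5 = 20.
30 > 20, so both Boar is risk-dominant. Hunter 1's payoff there is 9.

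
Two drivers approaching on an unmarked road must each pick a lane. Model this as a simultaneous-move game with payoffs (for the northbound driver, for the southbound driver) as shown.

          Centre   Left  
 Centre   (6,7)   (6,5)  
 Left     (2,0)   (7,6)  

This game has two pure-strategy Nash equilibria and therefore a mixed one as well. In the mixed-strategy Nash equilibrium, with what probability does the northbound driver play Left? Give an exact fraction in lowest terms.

1/4

The northbound driver's mix p on Centre must make the southbound driver indifferent between Centre and Left.
The southbound driver's payoff from Centre: 7p + 0(1−p). From Left: 5p + 6(1−p).
Set equal: 2p = 6(1−p) → p = 6/8 = 3/4.
Probability on Left is 1 − 3/4 = 1/4.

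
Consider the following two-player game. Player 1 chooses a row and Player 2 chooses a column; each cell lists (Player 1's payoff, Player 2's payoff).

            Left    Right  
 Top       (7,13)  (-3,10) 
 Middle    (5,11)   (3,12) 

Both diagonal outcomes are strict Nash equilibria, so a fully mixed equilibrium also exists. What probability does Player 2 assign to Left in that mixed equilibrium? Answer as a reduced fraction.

Player 2's mix q on Left must make Player 1 indifferent between Top and Middle.
Player 1's payoff from Top: 7q + (-3)(1−q). From Middle: 5q + 3(1−q).
Set equal: 2q = 6(1−q) → q = 6/8 = 3/4.

3/4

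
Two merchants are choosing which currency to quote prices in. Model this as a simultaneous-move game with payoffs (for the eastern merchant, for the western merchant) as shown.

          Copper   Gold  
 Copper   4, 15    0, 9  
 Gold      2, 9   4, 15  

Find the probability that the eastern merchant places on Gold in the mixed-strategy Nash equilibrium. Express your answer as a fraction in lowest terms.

The eastern merchant's mix p on Copper must make the western merchant indifferent between Copper and Gold.
The western merchant's payoff from Copper: 15p + 9(1−p). From Gold: 9p + 15(1−p).
Set equal: 6p = 6(1−p) → p = 6/12 = 1/2.
Probability on Gold is 1 − 1/2 = 1/2.

1/2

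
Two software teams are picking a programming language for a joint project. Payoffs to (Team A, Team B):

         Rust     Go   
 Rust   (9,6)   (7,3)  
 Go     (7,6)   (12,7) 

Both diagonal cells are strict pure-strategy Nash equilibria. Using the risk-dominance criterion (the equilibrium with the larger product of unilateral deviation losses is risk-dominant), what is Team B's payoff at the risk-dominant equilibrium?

At both Rust: Team A loses 9 − 7 = 2 by deviating; Team B loses 6 − 3 = 3. Product = 2·3 = 6.
At both Go: Team A loses 12 − 7 = 5 by deviating; Team B loses 7 − 6 = 1. Product = 5·1 = 5.
6 > 5, so both Rust is risk-dominant. Team B's payoff there is 6.

6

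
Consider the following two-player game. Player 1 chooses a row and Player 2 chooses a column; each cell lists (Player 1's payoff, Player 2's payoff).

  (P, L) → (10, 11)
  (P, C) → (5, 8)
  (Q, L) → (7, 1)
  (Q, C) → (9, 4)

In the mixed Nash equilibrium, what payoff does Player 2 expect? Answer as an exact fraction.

Player 1 mixes with probability p on P, chosen so Player 2 is indifferent: 11p + 1(1−p) = 8p + 4(1−p) gives p = 1/2.
Player 2's expected payoff is 11·1/2 + 1·1/2 = 6.

6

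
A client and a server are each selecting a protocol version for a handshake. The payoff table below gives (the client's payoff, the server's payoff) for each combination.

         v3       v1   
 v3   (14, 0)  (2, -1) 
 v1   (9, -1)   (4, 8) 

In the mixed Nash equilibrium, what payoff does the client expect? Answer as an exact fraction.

The server mixes with probability q on v3, chosen so the client is indifferent: 14q + 2(1−q) = 9q + 4(1−q) gives q = 2/7.
The client's expected payoff (from either row, since indifferent) is 14·2/7 + 2·5/7 = 38/7.

38/7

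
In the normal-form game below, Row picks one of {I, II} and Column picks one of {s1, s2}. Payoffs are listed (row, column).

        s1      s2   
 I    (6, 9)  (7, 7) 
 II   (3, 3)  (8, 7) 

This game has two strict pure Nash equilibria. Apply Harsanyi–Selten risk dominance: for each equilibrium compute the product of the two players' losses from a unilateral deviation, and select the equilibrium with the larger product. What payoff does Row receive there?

6

At (I, s1): Row loses 6 − 3 = 3 by deviating; Column loses 9 − 7 = 2. Product = 3·2 = 6.
At (II, s2): Row loses 8 − 7 = 1 by deviating; Column loses 7 − 3 = 4. Product = 1·4 = 4.
6 > 4, so (I, s1) is risk-dominant. Row's payoff there is 6.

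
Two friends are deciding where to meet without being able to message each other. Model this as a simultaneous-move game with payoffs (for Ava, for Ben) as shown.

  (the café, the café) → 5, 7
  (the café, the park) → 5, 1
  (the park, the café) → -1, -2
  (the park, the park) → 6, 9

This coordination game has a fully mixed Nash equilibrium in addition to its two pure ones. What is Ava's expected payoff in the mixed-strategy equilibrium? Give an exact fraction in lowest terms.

Ben mixes with probability q on the café, chosen so Ava is indifferent: 5q + 5(1−q) = (-1)q + 6(1−q) gives q = 1/7.
Ava's expected payoff (from either row, since indifferent) is 5·1/7 + 5·6/7 = 5.

5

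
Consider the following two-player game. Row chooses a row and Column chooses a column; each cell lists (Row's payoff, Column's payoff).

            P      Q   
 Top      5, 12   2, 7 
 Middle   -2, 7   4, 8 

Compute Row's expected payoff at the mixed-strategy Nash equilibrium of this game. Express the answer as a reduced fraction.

Column mixes with probability q on P, chosen so Row is indifferent: 5q + 2(1−q) = (-2)q + 4(1−q) gives q = 2/9.
Row's expected payoff (from either row, since indifferent) is 5·2/9 + 2·7/9 = 8/3.

8/3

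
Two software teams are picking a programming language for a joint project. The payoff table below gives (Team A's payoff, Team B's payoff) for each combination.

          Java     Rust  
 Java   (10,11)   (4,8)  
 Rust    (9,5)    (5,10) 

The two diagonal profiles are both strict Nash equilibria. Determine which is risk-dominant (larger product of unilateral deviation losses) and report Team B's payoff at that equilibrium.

At both Java: Team A loses 10 − 9 = 1 by deviating; Team B loses 11 − 8 = 3. Product = 1·3 = 3.
At both Rust: Team A loses 5 − 4 = 1 by deviating; Team B loses 10 − 5 = 5. Product = 1·5 = 5.
5 > 3, so both Rust is risk-dominant. Team B's payoff there is 10.

10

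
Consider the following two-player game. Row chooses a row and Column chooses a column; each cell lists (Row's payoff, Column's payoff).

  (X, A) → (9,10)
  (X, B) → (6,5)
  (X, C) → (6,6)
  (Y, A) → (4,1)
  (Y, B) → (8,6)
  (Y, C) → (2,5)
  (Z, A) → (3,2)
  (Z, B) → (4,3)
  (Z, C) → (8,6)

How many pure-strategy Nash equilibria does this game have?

3

(X, A): Row gets 9 (best alternative 4); Column gets 10 (best alternative 6). Neither deviates — NE.
(Y, B): Row gets 8 (best alternative 6); Column gets 6 (best alternative 5). Neither deviates — NE.
(Z, C): Row gets 8 (best alternative 6); Column gets 6 (best alternative 3). Neither deviates — NE.
(Y, C) is not a NE: Row would switch to Z (8 > 2).
No other cell survives both best-response checks, so there are 3 pure NE.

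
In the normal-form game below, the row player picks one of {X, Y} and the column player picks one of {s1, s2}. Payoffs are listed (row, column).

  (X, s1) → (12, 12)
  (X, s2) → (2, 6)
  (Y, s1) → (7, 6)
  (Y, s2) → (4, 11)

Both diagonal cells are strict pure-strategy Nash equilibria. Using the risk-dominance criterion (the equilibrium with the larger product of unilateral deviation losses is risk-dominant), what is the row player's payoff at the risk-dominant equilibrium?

At (X, s1): the row player loses 12 − 7 = 5 by deviating; the column player loses 12 − 6 = 6. Product = 5·6 = 30.
At (Y, s2): the row player loses 4 − 2 = 2 by deviating; the column player loses 11 − 6 = 5. Product = 2·5 = 10.
30 > 10, so (X, s1) is risk-dominant. The row player's payoff there is 12.

12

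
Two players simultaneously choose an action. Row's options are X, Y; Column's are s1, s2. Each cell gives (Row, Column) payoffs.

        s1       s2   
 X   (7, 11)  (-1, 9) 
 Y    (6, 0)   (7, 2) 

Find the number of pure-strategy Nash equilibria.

(X, s1): Row gets 7 (best alternative 6); Column gets 11 (best alternative 9). Neither deviates — NE.
(Y, s2): Row gets 7 (best alternative -1); Column gets 2 (best alternative 0). Neither deviates — NE.
(Y, s1) is not a NE: Row would switch to X (7 > 6).
No other cell survives both best-response checks, so there are 2 pure NE.

2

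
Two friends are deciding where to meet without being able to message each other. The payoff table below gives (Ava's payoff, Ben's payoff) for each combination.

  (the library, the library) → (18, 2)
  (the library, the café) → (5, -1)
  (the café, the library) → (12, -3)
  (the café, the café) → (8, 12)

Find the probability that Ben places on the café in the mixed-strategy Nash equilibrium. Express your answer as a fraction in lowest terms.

Ben's mix q on the library must make Ava indifferent between the library and the café.
Ava's payoff from the library: 18q + 5(1−q). From the café: 12q + 8(1−q).
Set equal: 6q = 3(1−q) → q = 3/9 = 1/3.
Probability on the café is 1 − 1/3 = 2/3.

2/3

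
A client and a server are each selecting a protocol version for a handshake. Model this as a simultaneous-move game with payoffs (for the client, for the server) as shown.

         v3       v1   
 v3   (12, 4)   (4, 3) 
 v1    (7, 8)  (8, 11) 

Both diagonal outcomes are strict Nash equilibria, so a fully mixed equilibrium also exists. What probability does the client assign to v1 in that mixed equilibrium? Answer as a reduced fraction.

1/4

The client's mix p on v3 must make the server indifferent between v3 and v1.
The server's payoff from v3: 4p + 8(1−p). From v1: 3p + 11(1−p).
Set equal: 1p = 3(1−p) → p = 3/4.
Probability on v1 is 1 − 3/4 = 1/4.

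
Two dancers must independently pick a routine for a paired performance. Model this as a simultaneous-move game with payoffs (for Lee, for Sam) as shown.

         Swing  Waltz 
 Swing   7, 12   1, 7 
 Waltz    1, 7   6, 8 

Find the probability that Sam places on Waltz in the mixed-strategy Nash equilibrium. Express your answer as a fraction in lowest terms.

Sam's mix q on Swing must make Lee indifferent between Swing and Waltz.
Lee's payoff from Swing: 7q + 1(1−q). From Waltz: 1q + 6(1−q).
Set equal: 6q = 5(1−q) → q = 5/11.
Probability on Waltz is 1 − 5/11 = 6/11.

6/11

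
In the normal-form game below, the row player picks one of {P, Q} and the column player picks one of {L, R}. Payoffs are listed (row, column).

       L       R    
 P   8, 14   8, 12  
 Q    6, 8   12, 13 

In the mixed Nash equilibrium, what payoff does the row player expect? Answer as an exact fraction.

The column player mixes with probability q on L, chosen so the row player is indifferent: 8q + 8(1−q) = 6q + 12(1−q) gives q = 2/3.
The row player's expected payoff (from either row, since indifferent) is 8·2/3 + 8·1/3 = 8.

8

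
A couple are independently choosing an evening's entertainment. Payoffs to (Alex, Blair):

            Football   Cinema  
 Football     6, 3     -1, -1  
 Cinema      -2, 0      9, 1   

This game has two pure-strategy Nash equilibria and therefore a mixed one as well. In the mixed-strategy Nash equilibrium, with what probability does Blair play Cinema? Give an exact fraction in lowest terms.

Blair's mix q on Football must make Alex indifferent between Football and Cinema.
Alex's payoff from Football: 6q + (-1)(1−q). From Cinema: (-2)q + 9(1−q).
Set equal: 8q = 10(1−q) → q = 10/18 = 5/9.
Probability on Cinema is 1 − 5/9 = 4/9.

4/9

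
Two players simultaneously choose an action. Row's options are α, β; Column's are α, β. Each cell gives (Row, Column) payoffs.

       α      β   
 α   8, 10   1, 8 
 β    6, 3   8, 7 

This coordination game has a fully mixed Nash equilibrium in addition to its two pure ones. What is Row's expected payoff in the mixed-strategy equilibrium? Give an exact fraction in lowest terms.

Column mixes with probability q on α, chosen so Row is indifferent: 8q + 1(1−q) = 6q + 8(1−q) gives q = 7/9.
Row's expected payoff (from either row, since indifferent) is 8·7/9 + 1·2/9 = 58/9.

58/9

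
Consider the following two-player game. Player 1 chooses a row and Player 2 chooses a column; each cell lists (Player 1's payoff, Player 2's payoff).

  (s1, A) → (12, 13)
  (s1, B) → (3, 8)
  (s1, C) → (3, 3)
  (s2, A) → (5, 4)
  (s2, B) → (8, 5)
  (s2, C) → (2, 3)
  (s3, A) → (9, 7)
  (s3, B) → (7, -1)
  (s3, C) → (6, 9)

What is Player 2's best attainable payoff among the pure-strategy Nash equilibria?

13

(s1, A) is a pure NE (Player 1: 12 ≥ 9; Player 2: 13 ≥ 8). Player 2 gets 13.
(s2, B) is a pure NE (Player 1: 8 ≥ 7; Player 2: 5 ≥ 4). Player 2 gets 5.
(s3, C) is a pure NE (Player 1: 6 ≥ 3; Player 2: 9 ≥ 7). Player 2 gets 9.
Every other cell has a profitable deviation for at least one player. Highest of {13, 5, 9} is 13.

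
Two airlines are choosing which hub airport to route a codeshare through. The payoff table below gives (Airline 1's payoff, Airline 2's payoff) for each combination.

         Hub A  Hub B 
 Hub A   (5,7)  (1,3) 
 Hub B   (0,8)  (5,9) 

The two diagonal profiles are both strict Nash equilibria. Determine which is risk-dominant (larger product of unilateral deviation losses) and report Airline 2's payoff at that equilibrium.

7

At both Hub A: Airline 1 loses 5 − 0 = 5 by deviating; Airline 2 loses 7 − 3 = 4. Product = 5·4 = 20.
At both Hub B: Airline 1 loses 5 − 1 = 4 by deviating; Airline 2 loses 9 − 8 = 1. Product = 4·1 = 4.
20 > 4, so both Hub A is risk-dominant. Airline 2's payoff there is 7.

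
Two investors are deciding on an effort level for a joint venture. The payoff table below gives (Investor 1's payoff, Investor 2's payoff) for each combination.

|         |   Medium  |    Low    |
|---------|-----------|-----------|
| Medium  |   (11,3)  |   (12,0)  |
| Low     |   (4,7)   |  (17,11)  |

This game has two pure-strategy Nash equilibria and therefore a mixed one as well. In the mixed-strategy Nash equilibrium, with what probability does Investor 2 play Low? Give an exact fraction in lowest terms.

7/12

Investor 2's mix q on Medium must make Investor 1 indifferent between Medium and Low.
Investor 1's payoff from Medium: 11q + 12(1−q). From Low: 4q + 17(1−q).
Set equal: 7q = 5(1−q) → q = 5/12.
Probability on Low is 1 − 5/12 = 7/12.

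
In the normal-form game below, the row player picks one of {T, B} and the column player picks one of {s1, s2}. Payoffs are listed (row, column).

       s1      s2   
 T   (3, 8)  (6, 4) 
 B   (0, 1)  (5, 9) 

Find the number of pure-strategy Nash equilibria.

(T, s1): the row player gets 3 (best alternative 0); the column player gets 8 (best alternative 4). Neither deviates — NE.
(B, s2) is not a NE: the row player would switch to T (6 > 5).
No other cell survives both best-response checks, so there is 1 pure NE.

1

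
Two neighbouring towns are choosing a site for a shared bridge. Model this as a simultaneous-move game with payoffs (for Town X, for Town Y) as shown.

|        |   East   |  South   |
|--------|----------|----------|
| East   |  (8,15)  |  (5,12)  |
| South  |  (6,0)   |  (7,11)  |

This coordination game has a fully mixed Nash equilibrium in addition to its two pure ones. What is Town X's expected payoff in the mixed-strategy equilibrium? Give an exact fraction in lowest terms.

13/2

Town Y mixes with probability q on East, chosen so Town X is indifferent: 8q + 5(1−q) = 6q + 7(1−q) gives q = 1/2.
Town X's expected payoff (from either row, since indifferent) is 8·1/2 + 5·1/2 = 13/2.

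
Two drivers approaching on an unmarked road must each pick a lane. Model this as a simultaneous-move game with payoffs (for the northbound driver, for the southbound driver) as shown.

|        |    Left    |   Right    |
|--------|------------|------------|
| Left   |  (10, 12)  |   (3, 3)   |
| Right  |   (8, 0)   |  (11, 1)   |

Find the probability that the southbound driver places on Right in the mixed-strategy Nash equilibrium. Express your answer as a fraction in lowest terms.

The southbound driver's mix q on Left must make the northbound driver indifferent between Left and Right.
The northbound driver's payoff from Left: 10q + 3(1−q). From Right: 8q + 11(1−q).
Set equal: 2q = 8(1−q) → q = 8/10 = 4/5.
Probability on Right is 1 − 4/5 = 1/5.

1/5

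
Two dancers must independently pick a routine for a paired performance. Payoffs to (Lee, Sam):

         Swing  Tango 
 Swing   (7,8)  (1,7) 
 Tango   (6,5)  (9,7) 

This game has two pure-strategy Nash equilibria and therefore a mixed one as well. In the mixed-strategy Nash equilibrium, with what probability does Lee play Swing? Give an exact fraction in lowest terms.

Lee's mix p on Swing must make Sam indifferent between Swing and Tango.
Sam's payoff from Swing: 8p + 5(1−p). From Tango: 7p + 7(1−p).
Set equal: 1p = 2(1−p) → p = 2/3.

2/3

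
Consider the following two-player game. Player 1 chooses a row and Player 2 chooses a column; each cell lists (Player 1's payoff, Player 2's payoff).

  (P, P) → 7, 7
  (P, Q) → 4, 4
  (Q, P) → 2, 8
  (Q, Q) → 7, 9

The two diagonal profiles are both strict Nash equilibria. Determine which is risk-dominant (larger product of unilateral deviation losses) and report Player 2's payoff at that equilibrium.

At both P: Player 1 loses 7 − 2 = 5 by deviating; Player 2 loses 7 − 4 = 3. Product = 5·3 = 15.
At both Q: Player 1 loses 7 − 4 = 3 by deviating; Player 2 loses 9 − 8 = 1. Product = 3·1 = 3.
15 > 3, so both P is risk-dominant. Player 2's payoff there is 7.

7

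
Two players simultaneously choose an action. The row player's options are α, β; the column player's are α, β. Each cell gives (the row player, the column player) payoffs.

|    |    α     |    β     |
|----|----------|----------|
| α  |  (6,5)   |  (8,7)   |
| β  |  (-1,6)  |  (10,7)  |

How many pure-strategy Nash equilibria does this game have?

Both β: the row player gets 10 (best alternative 8); the column player gets 7 (best alternative 6). Neither deviates — NE.
Both α is not a NE: the column player would switch to β (7 > 5).
No other cell survives both best-response checks, so there is 1 pure NE.

1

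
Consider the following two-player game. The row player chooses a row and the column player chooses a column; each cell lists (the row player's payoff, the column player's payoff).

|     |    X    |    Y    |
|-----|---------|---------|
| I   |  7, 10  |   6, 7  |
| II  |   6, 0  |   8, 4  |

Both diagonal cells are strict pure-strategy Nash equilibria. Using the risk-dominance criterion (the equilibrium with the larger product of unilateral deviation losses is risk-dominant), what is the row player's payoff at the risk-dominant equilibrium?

At (I, X): the row player loses 7 − 6 = 1 by deviating; the column player loses 10 − 7 = 3. Product = 1·3 = 3.
At (II, Y): the row player loses 8 − 6 = 2 by deviating; the column player loses 4 − 0 = 4. Product = 2·4 = 8.
8 > 3, so (II, Y) is risk-dominant. The row player's payoff there is 8.

8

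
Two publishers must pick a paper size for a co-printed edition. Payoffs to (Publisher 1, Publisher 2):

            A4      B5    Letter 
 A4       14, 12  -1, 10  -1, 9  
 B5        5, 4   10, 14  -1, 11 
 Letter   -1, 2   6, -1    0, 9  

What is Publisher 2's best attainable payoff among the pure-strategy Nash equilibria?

Both A4 is a pure NE (Publisher 1: 14 ≥ 5; Publisher 2: 12 ≥ 10). Publisher 2 gets 12.
Both B5 is a pure NE (Publisher 1: 10 ≥ 6; Publisher 2: 14 ≥ 11). Publisher 2 gets 14.
Both Letter is a pure NE (Publisher 1: 0 ≥ -1; Publisher 2: 9 ≥ 2). Publisher 2 gets 9.
Every other cell has a profitable deviation for at least one player. Highest of {12, 14, 9} is 14.

14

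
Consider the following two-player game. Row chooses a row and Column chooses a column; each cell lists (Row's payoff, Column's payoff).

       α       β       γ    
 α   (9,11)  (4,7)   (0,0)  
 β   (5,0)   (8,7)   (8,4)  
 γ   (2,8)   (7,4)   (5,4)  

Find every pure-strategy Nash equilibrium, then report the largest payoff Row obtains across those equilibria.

Both α is a pure NE (Row: 9 ≥ 5; Column: 11 ≥ 7). Row gets 9.
Both β is a pure NE (Row: 8 ≥ 7; Column: 7 ≥ 4). Row gets 8.
Every other cell has a profitable deviation for at least one player. Highest of {9, 8} is 9.

9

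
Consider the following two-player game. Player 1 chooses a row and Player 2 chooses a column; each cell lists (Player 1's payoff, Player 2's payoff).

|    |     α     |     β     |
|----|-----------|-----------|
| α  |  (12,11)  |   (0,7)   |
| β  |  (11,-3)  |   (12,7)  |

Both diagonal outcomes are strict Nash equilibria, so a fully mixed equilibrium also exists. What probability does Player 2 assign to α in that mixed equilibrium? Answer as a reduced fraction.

12/13

Player 2's mix q on α must make Player 1 indifferent between α and β.
Player 1's payoff from α: 12q + 0(1−q). From β: 11q + 12(1−q).
Set equal: 1q = 12(1−q) → q = 12/13.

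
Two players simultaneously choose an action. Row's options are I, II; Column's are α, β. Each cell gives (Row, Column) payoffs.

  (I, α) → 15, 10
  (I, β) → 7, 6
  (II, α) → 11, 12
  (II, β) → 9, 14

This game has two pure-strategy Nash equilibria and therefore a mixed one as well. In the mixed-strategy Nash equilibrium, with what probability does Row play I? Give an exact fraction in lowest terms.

Row's mix p on I must make Column indifferent between α and β.
Column's payoff from α: 10p + 12(1−p). From β: 6p + 14(1−p).
Set equal: 4p = 2(1−p) → p = 2/6 = 1/3.

1/3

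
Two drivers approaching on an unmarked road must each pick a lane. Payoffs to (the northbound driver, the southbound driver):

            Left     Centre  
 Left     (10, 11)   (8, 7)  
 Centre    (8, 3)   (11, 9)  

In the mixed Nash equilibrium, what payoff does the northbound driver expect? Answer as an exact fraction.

46/5

The southbound driver mixes with probability q on Left, chosen so the northbound driver is indifferent: 10q + 8(1−q) = 8q + 11(1−q) gives q = 3/5.
The northbound driver's expected payoff (from either row, since indifferent) is 10·3/5 + 8·2/5 = 46/5.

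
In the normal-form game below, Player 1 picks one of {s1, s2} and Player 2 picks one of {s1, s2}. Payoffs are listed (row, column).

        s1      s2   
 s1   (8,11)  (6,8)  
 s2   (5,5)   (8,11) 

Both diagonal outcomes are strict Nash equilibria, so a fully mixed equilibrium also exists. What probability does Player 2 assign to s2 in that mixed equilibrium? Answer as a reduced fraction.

Player 2's mix q on s1 must make Player 1 indifferent between s1 and s2.
Player 1's payoff from s1: 8q + 6(1−q). From s2: 5q + 8(1−q).
Set equal: 3q = 2(1−q) → q = 2/5.
Probability on s2 is 1 − 2/5 = 3/5.

3/5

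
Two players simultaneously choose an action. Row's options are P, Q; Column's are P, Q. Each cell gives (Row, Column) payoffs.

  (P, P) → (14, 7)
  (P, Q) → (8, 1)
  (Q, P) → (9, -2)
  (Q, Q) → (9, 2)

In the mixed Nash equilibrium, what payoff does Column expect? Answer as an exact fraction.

Row mixes with probability p on P, chosen so Column is indifferent: 7p + (-2)(1−p) = 1p + 2(1−p) gives p = 2/5.
Column's expected payoff is 7·2/5 + (-2)·3/5 = 8/5.

8/5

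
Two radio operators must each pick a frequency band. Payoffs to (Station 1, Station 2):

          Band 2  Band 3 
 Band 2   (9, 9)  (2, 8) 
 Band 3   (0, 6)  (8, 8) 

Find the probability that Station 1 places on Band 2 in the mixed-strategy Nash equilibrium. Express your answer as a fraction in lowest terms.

Station 1's mix p on Band 2 must make Station 2 indifferent between Band 2 and Band 3.
Station 2's payoff from Band 2: 9p + 6(1−p). From Band 3: 8p + 8(1−p).
Set equal: 1p = 2(1−p) → p = 2/3.

2/3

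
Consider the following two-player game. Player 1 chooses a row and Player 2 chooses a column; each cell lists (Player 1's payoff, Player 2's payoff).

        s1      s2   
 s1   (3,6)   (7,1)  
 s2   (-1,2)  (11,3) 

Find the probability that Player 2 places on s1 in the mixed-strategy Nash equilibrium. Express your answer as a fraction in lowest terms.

1/2

Player 2's mix q on s1 must make Player 1 indifferent between s1 and s2.
Player 1's payoff from s1: 3q + 7(1−q). From s2: (-1)q + 11(1−q).
Set equal: 4q = 4(1−q) → q = 4/8 = 1/2.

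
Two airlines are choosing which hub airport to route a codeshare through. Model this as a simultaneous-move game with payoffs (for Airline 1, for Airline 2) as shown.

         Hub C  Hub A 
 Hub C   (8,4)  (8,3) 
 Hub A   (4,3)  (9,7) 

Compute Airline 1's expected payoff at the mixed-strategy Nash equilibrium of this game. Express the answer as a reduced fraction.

Airline 2 mixes with probability q on Hub C, chosen so Airline 1 is indifferent: 8q + 8(1−q) = 4q + 9(1−q) gives q = 1/5.
Airline 1's expected payoff (from either row, since indifferent) is 8·1/5 + 8·4/5 = 8.

8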